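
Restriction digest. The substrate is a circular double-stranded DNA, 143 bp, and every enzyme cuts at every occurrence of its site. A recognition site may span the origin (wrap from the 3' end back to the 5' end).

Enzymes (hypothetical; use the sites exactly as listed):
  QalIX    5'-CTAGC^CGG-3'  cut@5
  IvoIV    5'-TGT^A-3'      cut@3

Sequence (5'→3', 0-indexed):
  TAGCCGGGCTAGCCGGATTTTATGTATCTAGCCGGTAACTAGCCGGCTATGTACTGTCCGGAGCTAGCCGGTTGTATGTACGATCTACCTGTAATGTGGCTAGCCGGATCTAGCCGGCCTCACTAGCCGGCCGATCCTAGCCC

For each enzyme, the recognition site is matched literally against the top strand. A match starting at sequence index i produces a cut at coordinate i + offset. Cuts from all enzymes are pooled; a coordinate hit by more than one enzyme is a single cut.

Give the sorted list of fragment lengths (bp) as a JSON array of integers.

[4,7,7,9,9,10,11,12,12,13,13,16,20]

Scan for sites:
  QalIX (CTAGCCGG, off=5): starts [8, 27, 38, 63, 99, 109, 122, 142] → cuts [4, 13, 32, 43, 68, 104, 114, 127]
  IvoIV (TGTA, off=3): starts [22, 49, 72, 76, 89] → cuts [25, 52, 75, 79, 92]

Pooled cuts: [4, 13, 25, 32, 43, 52, 68, 75, 79, 92, 104, 114, 127]

Fragments:
  4→13: 9 bp
  13→25: 12 bp
  25→32: 7 bp
  32→43: 11 bp
  43→52: 9 bp
  52→68: 16 bp
  68→75: 7 bp
  75→79: 4 bp
  79→92: 13 bp
  92→104: 12 bp
  104→114: 10 bp
  114→127: 13 bp
  127→4 (wrap): 143-127+4 = 20 bp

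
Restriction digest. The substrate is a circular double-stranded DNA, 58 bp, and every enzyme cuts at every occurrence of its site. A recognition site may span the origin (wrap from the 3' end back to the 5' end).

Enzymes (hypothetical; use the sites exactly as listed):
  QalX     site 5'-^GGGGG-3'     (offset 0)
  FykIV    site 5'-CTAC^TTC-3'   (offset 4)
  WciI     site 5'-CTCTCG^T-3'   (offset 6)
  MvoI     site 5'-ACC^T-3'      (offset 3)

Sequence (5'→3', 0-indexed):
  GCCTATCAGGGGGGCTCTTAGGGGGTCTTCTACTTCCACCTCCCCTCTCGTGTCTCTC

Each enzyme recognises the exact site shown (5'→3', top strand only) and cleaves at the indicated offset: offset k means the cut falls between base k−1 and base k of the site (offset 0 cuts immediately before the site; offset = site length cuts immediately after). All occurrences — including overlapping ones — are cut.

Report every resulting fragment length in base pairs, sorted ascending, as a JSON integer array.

[1,7,10,11,13,16]

Scan for sites:
  QalX (GGGGG, off=0): starts [8, 9, 20] → cuts [8, 9, 20]
  FykIV (CTACTTC, off=4): starts [29] → cuts [33]
  WciI (CTCTCGT, off=6): starts [44] → cuts [50]
  MvoI (ACCT, off=3): starts [37] → cuts [40]

Pooled cuts: [8, 9, 20, 33, 40, 50]

Fragment lengths:
  8→9: 1 bp
  9→20: 11 bp
  20→33: 13 bp
  33→40: 7 bp
  40→50: 10 bp
  50→8 (wrap): 58-50+8 = 16 bp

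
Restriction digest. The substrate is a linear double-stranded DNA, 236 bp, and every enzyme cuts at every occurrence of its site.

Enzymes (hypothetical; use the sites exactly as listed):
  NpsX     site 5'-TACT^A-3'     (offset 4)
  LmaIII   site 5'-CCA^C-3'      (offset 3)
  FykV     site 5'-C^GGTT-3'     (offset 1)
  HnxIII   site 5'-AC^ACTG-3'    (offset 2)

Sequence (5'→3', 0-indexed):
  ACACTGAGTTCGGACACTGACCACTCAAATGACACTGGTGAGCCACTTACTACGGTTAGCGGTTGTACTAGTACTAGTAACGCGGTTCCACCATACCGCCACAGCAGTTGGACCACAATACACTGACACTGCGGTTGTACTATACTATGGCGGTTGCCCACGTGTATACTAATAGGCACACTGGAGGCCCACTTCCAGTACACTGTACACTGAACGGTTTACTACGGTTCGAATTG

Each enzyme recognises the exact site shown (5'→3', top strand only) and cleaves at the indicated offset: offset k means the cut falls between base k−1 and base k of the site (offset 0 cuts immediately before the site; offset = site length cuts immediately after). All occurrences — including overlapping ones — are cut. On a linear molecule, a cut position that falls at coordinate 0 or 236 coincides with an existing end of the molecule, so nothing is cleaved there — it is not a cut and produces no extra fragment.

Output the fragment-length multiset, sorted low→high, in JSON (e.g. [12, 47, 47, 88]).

[2,2,2,5,5,5,6,6,6,6,7,7,7,7,8,8,8,9,9,9,9,10,10,10,11,11,12,12,13,14]

Scan for sites:
  NpsX (TACTA, off=4): starts [47, 65, 71, 137, 142, 166, 219] → cuts [51, 69, 75, 141, 146, 170, 223]
  LmaIII (CCAC, off=3): starts [20, 42, 87, 98, 112, 157, 188] → cuts [23, 45, 90, 101, 115, 160, 191]
  FykV (CGGTT, off=1): starts [52, 59, 82, 131, 150, 214, 224] → cuts [53, 60, 83, 132, 151, 215, 225]
  HnxIII (ACACTG, off=2): starts [0, 13, 31, 119, 125, 177, 199, 206] → cuts [2, 15, 33, 121, 127, 179, 201, 208]

All cut coordinates (distinct, sorted): [2, 15, 23, 33, 45, 51, 53, 60, 69, 75, 83, 90, 101, 115, 121, 127, 132, 141, 146, 151, 160, 170, 179, 191, 201, 208, 215, 223, 225]

Fragments:
  [0,2): 2 bp
  [2,15): 13 bp
  [15,23): 8 bp
  [23,33): 10 bp
  [33,45): 12 bp
  [45,51): 6 bp
  [51,53): 2 bp
  [53,60): 7 bp
  [60,69): 9 bp
  [69,75): 6 bp
  [75,83): 8 bp
  [83,90): 7 bp
  [90,101): 11 bp
  [101,115): 14 bp
  [115,121): 6 bp
  [121,127): 6 bp
  [127,132): 5 bp
  [132,141): 9 bp
  [141,146): 5 bp
  [146,151): 5 bp
  [151,160): 9 bp
  [160,170): 10 bp
  [170,179): 9 bp
  [179,191): 12 bp
  [191,201): 10 bp
  [201,208): 7 bp
  [208,215): 7 bp
  [215,223): 8 bp
  [223,225): 2 bp
  [225,236): 11 bp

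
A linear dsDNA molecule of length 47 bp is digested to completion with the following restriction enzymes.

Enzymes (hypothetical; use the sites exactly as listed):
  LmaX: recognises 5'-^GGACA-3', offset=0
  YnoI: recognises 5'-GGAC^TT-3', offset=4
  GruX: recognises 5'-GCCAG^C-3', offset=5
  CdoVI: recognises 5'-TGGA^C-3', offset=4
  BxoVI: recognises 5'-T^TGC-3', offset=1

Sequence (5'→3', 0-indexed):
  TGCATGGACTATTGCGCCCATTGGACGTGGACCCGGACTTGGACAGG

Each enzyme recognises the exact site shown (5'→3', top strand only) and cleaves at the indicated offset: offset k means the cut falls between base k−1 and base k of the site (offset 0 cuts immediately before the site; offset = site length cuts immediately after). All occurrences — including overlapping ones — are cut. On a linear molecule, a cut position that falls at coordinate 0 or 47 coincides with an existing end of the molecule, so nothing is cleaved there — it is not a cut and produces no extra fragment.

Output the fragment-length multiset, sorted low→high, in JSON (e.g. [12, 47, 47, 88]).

Per-enzyme occurrences:
  LmaX GGACA/0: at [40] ⇒ [40]
  YnoI GGACTT/4: at [34] ⇒ [38]
  GruX (GCCAGC, off=5): no sites
  CdoVI TGGAC/4: at [4, 21, 27, 39] ⇒ [8, 25, 31, 43]
  BxoVI TTGC/1: at [11] ⇒ [12]

All cut coordinates (distinct, sorted): [8, 12, 25, 31, 38, 40, 43]

Fragment lengths:
  [0,8): 8 bp
  [8,12): 4 bp
  [12,25): 13 bp
  [25,31): 6 bp
  [31,38): 7 bp
  [38,40): 2 bp
  [40,43): 3 bp
  [43,47): 4 bp

[2,3,4,4,6,7,8,13]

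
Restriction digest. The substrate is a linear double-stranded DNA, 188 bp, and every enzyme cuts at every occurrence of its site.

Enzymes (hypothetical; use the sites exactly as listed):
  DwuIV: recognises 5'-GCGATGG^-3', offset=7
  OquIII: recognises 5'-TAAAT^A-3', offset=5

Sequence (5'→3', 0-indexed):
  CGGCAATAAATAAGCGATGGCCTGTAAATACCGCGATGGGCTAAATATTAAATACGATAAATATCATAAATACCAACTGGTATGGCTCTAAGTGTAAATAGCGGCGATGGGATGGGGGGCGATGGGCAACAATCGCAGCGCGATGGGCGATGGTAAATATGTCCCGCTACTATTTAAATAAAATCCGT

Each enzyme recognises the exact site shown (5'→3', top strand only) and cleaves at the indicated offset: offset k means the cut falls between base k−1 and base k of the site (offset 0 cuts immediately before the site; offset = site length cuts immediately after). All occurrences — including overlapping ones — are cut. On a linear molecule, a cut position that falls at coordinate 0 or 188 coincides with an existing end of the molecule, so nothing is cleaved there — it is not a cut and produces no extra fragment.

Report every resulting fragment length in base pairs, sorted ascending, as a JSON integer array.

Scan for sites:
  DwuIV GCGATGG/7: at [13, 32, 103, 118, 139, 146] ⇒ [20, 39, 110, 125, 146, 153]
  OquIII TAAATA/5: at [6, 24, 41, 48, 57, 66, 94, 153, 174] ⇒ [11, 29, 46, 53, 62, 71, 99, 158, 179]

Pooled cuts: [11, 20, 29, 39, 46, 53, 62, 71, 99, 110, 125, 146, 153, 158, 179]

Fragments:
  [0,11): 11 bp
  [11,20): 9 bp
  [20,29): 9 bp
  [29,39): 10 bp
  [39,46): 7 bp
  [46,53): 7 bp
  [53,62): 9 bp
  [62,71): 9 bp
  [71,99): 28 bp
  [99,110): 11 bp
  [110,125): 15 bp
  [125,146): 21 bp
  [146,153): 7 bp
  [153,158): 5 bp
  [158,179): 21 bp
  [179,188): 9 bp

[5,7,7,7,9,9,9,9,9,10,11,11,15,21,21,28]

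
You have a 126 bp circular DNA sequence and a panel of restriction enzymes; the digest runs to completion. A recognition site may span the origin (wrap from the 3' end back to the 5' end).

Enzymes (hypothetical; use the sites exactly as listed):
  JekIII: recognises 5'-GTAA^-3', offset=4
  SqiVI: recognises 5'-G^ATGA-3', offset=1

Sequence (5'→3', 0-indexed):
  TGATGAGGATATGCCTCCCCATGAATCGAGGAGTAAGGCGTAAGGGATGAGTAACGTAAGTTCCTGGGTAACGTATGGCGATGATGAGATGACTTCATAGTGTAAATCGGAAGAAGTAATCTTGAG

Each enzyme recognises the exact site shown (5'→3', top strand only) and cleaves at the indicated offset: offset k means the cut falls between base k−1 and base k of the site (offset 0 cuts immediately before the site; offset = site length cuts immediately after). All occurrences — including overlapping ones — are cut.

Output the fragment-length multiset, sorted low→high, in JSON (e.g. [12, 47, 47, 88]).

[3,3,5,5,7,8,9,9,12,14,17,34]

Scan for sites:
  JekIII GTAA/4: at [32, 39, 50, 55, 67, 101, 115] ⇒ [36, 43, 54, 59, 71, 105, 119]
  SqiVI GATGA/1: at [1, 45, 79, 82, 87] ⇒ [2, 46, 80, 83, 88]

All cut coordinates (distinct, sorted): [2, 36, 43, 46, 54, 59, 71, 80, 83, 88, 105, 119]

Fragments:
  2→36: 34 bp
  36→43: 7 bp
  43→46: 3 bp
  46→54: 8 bp
  54→59: 5 bp
  59→71: 12 bp
  71→80: 9 bp
  80→83: 3 bp
  83→88: 5 bp
  88→105: 17 bp
  105→119: 14 bp
  119→2 (wrap): 126-119+2 = 9 bp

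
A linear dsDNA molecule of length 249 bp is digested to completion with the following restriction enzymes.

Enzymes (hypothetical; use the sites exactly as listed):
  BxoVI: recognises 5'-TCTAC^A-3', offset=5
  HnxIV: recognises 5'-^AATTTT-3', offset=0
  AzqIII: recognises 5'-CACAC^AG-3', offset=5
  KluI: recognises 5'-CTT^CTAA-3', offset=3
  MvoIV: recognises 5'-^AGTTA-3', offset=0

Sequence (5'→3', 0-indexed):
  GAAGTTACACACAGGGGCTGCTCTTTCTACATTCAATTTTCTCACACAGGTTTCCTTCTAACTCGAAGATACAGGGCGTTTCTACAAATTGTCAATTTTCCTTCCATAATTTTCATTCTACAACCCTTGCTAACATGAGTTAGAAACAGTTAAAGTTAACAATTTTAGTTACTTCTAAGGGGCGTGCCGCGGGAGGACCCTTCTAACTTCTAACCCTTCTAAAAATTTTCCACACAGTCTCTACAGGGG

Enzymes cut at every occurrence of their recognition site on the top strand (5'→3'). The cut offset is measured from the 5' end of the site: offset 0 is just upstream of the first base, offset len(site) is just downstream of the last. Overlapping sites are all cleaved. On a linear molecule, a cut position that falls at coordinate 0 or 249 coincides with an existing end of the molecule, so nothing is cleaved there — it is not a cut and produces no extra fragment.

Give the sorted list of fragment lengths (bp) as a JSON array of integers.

[2,4,5,5,6,6,7,7,8,8,9,9,10,10,10,12,13,14,14,16,18,28,28]

Site scan:
  BxoVI TCTACA/5: at [25, 80, 116, 239] ⇒ [30, 85, 121, 244]
  HnxIV AATTTT/0: at [34, 93, 107, 160, 223] ⇒ [34, 93, 107, 160, 223]
  AzqIII CACACAG/5: at [7, 42, 230] ⇒ [12, 47, 235]
  KluI CTTCTAA/3: at [54, 171, 199, 206, 215] ⇒ [57, 174, 202, 209, 218]
  MvoIV AGTTA/0: at [2, 137, 147, 153, 166] ⇒ [2, 137, 147, 153, 166]

All cut coordinates (distinct, sorted): [2, 12, 30, 34, 47, 57, 85, 93, 107, 121, 137, 147, 153, 160, 166, 174, 202, 209, 218, 223, 235, 244]

Fragment lengths:
  [0,2): 2 bp
  [2,12): 10 bp
  [12,30): 18 bp
  [30,34): 4 bp
  [34,47): 13 bp
  [47,57): 10 bp
  [57,85): 28 bp
  [85,93): 8 bp
  [93,107): 14 bp
  [107,121): 14 bp
  [121,137): 16 bp
  [137,147): 10 bp
  [147,153): 6 bp
  [153,160): 7 bp
  [160,166): 6 bp
  [166,174): 8 bp
  [174,202): 28 bp
  [202,209): 7 bp
  [209,218): 9 bp
  [218,223): 5 bp
  [223,235): 12 bp
  [235,244): 9 bp
  [244,249): 5 bp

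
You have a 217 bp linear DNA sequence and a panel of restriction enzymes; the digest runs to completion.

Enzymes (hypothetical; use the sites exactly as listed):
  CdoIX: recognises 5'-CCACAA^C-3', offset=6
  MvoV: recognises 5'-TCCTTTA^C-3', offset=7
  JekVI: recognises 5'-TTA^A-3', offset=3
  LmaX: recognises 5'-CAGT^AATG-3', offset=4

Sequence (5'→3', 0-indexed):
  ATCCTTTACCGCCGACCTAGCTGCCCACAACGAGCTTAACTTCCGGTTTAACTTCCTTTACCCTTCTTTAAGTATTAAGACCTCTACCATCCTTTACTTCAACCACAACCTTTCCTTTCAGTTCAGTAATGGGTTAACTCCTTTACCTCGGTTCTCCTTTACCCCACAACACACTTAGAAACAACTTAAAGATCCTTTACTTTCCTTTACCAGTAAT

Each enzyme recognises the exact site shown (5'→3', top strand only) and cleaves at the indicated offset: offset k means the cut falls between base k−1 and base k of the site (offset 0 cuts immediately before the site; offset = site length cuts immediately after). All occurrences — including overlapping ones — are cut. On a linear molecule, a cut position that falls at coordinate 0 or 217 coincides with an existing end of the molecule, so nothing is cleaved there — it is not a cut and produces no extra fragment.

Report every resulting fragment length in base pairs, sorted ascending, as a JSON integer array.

[7,8,8,8,8,9,9,10,10,10,11,12,12,16,19,19,19,22]

Site scan:
  CdoIX (CCACAAC, off=6): starts [24, 102, 163] → cuts [30, 108, 169]
  MvoV (TCCTTTAC, off=7): starts [1, 53, 89, 138, 154, 192, 202] → cuts [8, 60, 96, 145, 161, 199, 209]
  JekVI (TTAA, off=3): starts [35, 47, 67, 74, 133, 185] → cuts [38, 50, 70, 77, 136, 188]
  LmaX (CAGTAATG, off=4): starts [123] → cuts [127]

Pooled cuts: [8, 30, 38, 50, 60, 70, 77, 96, 108, 127, 136, 145, 161, 169, 188, 199, 209]

Fragments:
  [0,8): 8 bp
  [8,30): 22 bp
  [30,38): 8 bp
  [38,50): 12 bp
  [50,60): 10 bp
  [60,70): 10 bp
  [70,77): 7 bp
  [77,96): 19 bp
  [96,108): 12 bp
  [108,127): 19 bp
  [127,136): 9 bp
  [136,145): 9 bp
  [145,161): 16 bp
  [161,169): 8 bp
  [169,188): 19 bp
  [188,199): 11 bp
  [199,209): 10 bp
  [209,217): 8 bp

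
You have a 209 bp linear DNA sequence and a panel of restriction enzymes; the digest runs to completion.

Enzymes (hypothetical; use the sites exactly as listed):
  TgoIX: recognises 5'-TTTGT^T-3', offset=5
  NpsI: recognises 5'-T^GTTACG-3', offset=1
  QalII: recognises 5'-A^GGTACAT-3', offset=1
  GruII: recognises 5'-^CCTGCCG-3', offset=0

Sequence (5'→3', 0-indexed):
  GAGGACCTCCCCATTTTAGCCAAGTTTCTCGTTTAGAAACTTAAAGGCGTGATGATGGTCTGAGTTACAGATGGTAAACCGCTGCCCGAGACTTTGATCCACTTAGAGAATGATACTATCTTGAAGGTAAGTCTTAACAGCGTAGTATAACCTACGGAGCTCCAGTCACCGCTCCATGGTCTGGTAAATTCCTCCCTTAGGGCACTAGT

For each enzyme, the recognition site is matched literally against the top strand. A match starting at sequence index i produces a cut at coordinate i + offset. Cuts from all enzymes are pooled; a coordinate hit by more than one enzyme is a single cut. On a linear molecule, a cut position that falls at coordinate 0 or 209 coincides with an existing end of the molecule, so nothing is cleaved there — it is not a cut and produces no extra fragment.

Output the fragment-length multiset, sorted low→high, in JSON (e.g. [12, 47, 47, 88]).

[209]

Scan for sites:
  TgoIX (TTTGTT, off=5): no sites
  NpsI (TGTTACG, off=1): no sites
  QalII (AGGTACAT, off=1): no sites
  GruII (CCTGCCG, off=0): no sites

Pooled cuts: ∅

Fragments:
  no cuts → one linear fragment of 209 bp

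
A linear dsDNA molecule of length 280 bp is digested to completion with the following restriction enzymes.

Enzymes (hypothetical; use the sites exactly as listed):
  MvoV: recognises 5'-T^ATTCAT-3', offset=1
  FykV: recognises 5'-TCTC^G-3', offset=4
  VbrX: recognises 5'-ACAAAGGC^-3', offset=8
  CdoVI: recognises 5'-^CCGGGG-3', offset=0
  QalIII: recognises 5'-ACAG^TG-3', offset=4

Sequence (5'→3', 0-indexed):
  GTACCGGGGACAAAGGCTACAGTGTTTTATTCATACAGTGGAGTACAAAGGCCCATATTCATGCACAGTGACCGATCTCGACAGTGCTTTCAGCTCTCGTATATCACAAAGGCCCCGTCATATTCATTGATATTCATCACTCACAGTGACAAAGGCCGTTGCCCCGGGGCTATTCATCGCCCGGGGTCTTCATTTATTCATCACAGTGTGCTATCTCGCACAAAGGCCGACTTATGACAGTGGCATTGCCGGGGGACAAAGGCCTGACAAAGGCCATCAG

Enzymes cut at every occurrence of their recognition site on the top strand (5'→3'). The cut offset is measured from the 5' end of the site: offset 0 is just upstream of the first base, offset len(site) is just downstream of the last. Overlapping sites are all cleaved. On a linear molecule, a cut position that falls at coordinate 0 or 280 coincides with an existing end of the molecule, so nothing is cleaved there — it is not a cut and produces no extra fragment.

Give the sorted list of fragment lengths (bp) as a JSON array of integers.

Scan for sites:
  MvoV (TATTCAT, off=1): starts [27, 55, 120, 130, 170, 194] → cuts [28, 56, 121, 131, 171, 195]
  FykV (TCTCG, off=4): starts [75, 94, 213] → cuts [79, 98, 217]
  VbrX (ACAAAGGC, off=8): starts [9, 44, 105, 148, 219, 255, 266] → cuts [17, 52, 113, 156, 227, 263, 274]
  CdoVI (CCGGGG, off=0): starts [3, 163, 180, 248] → cuts [3, 163, 180, 248]
  QalIII (ACAGTG, off=4): starts [18, 34, 64, 80, 142, 202, 236] → cuts [22, 38, 68, 84, 146, 206, 240]

All cut coordinates (distinct, sorted): [3, 17, 22, 28, 38, 52, 56, 68, 79, 84, 98, 113, 121, 131, 146, 156, 163, 171, 180, 195, 206, 217, 227, 240, 248, 263, 274]

Fragment lengths:
  [0,3): 3 bp
  [3,17): 14 bp
  [17,22): 5 bp
  [22,28): 6 bp
  [28,38): 10 bp
  [38,52): 14 bp
  [52,56): 4 bp
  [56,68): 12 bp
  [68,79): 11 bp
  [79,84): 5 bp
  [84,98): 14 bp
  [98,113): 15 bp
  [113,121): 8 bp
  [121,131): 10 bp
  [131,146): 15 bp
  [146,156): 10 bp
  [156,163): 7 bp
  [163,171): 8 bp
  [171,180): 9 bp
  [180,195): 15 bp
  [195,206): 11 bp
  [206,217): 11 bp
  [217,227): 10 bp
  [227,240): 13 bp
  [240,248): 8 bp
  [248,263): 15 bp
  [263,274): 11 bp
  [274,280): 6 bp

[3,4,5,5,6,6,7,8,8,8,9,10,10,10,10,11,11,11,11,12,13,14,14,14,15,15,15,15]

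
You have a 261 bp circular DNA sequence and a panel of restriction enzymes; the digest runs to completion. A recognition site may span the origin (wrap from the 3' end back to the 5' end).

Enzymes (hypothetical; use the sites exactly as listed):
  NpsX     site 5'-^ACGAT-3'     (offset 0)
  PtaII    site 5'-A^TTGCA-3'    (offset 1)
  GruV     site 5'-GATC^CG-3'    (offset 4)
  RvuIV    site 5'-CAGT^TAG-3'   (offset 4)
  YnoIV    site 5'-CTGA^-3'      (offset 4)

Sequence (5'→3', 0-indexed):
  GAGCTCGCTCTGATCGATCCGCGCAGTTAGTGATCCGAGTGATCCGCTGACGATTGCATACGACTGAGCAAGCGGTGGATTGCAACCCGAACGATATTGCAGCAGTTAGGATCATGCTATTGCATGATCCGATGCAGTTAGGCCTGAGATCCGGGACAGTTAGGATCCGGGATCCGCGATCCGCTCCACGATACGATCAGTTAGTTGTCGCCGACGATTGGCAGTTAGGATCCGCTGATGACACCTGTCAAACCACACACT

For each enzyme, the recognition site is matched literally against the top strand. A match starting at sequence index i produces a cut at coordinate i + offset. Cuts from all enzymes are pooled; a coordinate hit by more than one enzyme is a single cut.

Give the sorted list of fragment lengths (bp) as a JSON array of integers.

Scan for sites:
  NpsX ACGAT/0: at [49, 90, 187, 192, 213] ⇒ [49, 90, 187, 192, 213]
  PtaII ATTGCA/1: at [52, 78, 95, 118] ⇒ [53, 79, 96, 119]
  GruV GATCCG/4: at [15, 31, 40, 125, 147, 163, 170, 177, 228] ⇒ [19, 35, 44, 129, 151, 167, 174, 181, 232]
  RvuIV CAGTTAG/4: at [23, 102, 134, 156, 197, 221] ⇒ [27, 106, 138, 160, 201, 225]
  YnoIV CTGA/4: at [9, 46, 63, 143, 234, 259] ⇒ [2, 13, 50, 67, 147, 238]

All cut coordinates (distinct, sorted): [2, 13, 19, 27, 35, 44, 49, 50, 53, 67, 79, 90, 96, 106, 119, 129, 138, 147, 151, 160, 167, 174, 181, 187, 192, 201, 213, 225, 232, 238]

Fragment lengths:
  2→13: 11 bp
  13→19: 6 bp
  19→27: 8 bp
  27→35: 8 bp
  35→44: 9 bp
  44→49: 5 bp
  49→50: 1 bp
  50→53: 3 bp
  53→67: 14 bp
  67→79: 12 bp
  79→90: 11 bp
  90→96: 6 bp
  96→106: 10 bp
  106→119: 13 bp
  119→129: 10 bp
  129→138: 9 bp
  138→147: 9 bp
  147→151: 4 bp
  151→160: 9 bp
  160→167: 7 bp
  167→174: 7 bp
  174→181: 7 bp
  181→187: 6 bp
  187→192: 5 bp
  192→201: 9 bp
  201→213: 12 bp
  213→225: 12 bp
  225→232: 7 bp
  232→238: 6 bp
  238→2 (wrap): 261-238+2 = 25 bp

[1,3,4,5,5,6,6,6,6,7,7,7,7,8,8,9,9,9,9,9,10,10,11,11,12,12,12,13,14,25]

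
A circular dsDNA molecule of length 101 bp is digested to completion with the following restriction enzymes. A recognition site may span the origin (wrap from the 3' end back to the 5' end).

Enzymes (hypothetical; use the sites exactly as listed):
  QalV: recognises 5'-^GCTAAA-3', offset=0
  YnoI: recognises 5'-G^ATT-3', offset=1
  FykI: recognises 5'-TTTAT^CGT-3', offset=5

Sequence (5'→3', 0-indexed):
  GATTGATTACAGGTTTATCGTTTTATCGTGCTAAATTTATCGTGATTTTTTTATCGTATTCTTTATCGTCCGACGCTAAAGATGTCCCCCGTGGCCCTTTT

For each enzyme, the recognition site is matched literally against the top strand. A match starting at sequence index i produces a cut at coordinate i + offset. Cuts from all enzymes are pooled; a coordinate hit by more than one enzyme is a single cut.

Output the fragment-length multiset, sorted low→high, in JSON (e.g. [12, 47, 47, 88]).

[3,4,4,8,8,10,11,12,13,28]

Scan for sites:
  QalV (GCTAAA, off=0): starts [29, 74] → cuts [29, 74]
  YnoI (GATT, off=1): starts [0, 4, 43] → cuts [1, 5, 44]
  FykI (TTTATCGT, off=5): starts [13, 21, 35, 49, 61] → cuts [18, 26, 40, 54, 66]

Pooled cuts: [1, 5, 18, 26, 29, 40, 44, 54, 66, 74]

Fragment lengths:
  1→5: 4 bp
  5→18: 13 bp
  18→26: 8 bp
  26→29: 3 bp
  29→40: 11 bp
  40→44: 4 bp
  44→54: 10 bp
  54→66: 12 bp
  66→74: 8 bp
  74→1 (wrap): 101-74+1 = 28 bp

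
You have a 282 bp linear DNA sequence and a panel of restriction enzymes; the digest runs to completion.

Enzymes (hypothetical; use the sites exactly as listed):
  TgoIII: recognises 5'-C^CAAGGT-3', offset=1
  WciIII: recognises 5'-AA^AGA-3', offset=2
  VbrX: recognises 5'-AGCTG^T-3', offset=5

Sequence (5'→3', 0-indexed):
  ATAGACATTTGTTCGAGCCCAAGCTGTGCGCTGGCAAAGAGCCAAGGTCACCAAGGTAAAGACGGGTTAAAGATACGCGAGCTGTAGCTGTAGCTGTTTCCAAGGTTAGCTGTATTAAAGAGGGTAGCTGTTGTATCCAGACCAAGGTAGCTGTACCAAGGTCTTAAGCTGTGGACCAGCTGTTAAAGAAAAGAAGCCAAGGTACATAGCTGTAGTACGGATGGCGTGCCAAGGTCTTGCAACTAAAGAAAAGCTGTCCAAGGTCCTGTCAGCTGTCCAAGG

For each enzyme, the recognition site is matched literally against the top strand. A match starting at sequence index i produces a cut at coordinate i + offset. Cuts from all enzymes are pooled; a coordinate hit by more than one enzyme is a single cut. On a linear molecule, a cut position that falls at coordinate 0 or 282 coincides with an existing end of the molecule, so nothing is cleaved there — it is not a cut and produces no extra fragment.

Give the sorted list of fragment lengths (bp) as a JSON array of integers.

[2,3,4,4,5,5,6,6,6,6,7,8,9,10,11,11,11,11,12,12,12,14,15,15,17,17,17,26]

Per-enzyme occurrences:
  TgoIII (CCAAGGT, off=1): starts [41, 50, 99, 141, 155, 196, 228, 257] → cuts [42, 51, 100, 142, 156, 197, 229, 258]
  WciIII (AAAGA, off=2): starts [35, 57, 68, 116, 184, 189, 244] → cuts [37, 59, 70, 118, 186, 191, 246]
  VbrX (AGCTGT, off=5): starts [21, 79, 85, 91, 107, 125, 148, 166, 177, 207, 251, 270] → cuts [26, 84, 90, 96, 112, 130, 153, 171, 182, 212, 256, 275]

Pooled cuts: [26, 37, 42, 51, 59, 70, 84, 90, 96, 100, 112, 118, 130, 142, 153, 156, 171, 182, 186, 191, 197, 212, 229, 246, 256, 258, 275]

Fragment lengths:
  [0,26): 26 bp
  [26,37): 11 bp
  [37,42): 5 bp
  [42,51): 9 bp
  [51,59): 8 bp
  [59,70): 11 bp
  [70,84): 14 bp
  [84,90): 6 bp
  [90,96): 6 bp
  [96,100): 4 bp
  [100,112): 12 bp
  [112,118): 6 bp
  [118,130): 12 bp
  [130,142): 12 bp
  [142,153): 11 bp
  [153,156): 3 bp
  [156,171): 15 bp
  [171,182): 11 bp
  [182,186): 4 bp
  [186,191): 5 bp
  [191,197): 6 bp
  [197,212): 15 bp
  [212,229): 17 bp
  [229,246): 17 bp
  [246,256): 10 bp
  [256,258): 2 bp
  [258,275): 17 bp
  [275,282): 7 bp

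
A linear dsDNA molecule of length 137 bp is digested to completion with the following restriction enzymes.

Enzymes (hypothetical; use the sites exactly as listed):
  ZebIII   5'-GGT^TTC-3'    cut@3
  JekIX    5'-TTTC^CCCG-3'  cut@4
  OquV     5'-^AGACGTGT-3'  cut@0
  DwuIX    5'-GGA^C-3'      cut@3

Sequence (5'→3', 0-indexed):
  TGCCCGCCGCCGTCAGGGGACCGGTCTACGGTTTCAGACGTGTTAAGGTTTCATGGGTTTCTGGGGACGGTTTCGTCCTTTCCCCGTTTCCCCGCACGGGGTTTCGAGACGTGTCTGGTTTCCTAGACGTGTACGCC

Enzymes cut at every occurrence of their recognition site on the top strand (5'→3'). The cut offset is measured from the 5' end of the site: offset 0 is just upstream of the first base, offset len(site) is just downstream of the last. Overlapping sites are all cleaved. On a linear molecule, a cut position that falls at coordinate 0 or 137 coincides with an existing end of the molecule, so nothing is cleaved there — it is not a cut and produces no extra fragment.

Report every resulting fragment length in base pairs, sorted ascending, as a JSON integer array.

Scan for sites:
  ZebIII GGTTTC/3: at [29, 46, 55, 68, 99, 116] ⇒ [32, 49, 58, 71, 102, 119]
  JekIX TTTCCCCG/4: at [78, 86] ⇒ [82, 90]
  OquV AGACGTGT/0: at [35, 106, 124] ⇒ [35, 106, 124]
  DwuIX GGAC/3: at [17, 64] ⇒ [20, 67]

All cut coordinates (distinct, sorted): [20, 32, 35, 49, 58, 67, 71, 82, 90, 102, 106, 119, 124]

Fragments:
  [0,20): 20 bp
  [20,32): 12 bp
  [32,35): 3 bp
  [35,49): 14 bp
  [49,58): 9 bp
  [58,67): 9 bp
  [67,71): 4 bp
  [71,82): 11 bp
  [82,90): 8 bp
  [90,102): 12 bp
  [102,106): 4 bp
  [106,119): 13 bp
  [119,124): 5 bp
  [124,137): 13 bp

[3,4,4,5,8,9,9,11,12,12,13,13,14,20]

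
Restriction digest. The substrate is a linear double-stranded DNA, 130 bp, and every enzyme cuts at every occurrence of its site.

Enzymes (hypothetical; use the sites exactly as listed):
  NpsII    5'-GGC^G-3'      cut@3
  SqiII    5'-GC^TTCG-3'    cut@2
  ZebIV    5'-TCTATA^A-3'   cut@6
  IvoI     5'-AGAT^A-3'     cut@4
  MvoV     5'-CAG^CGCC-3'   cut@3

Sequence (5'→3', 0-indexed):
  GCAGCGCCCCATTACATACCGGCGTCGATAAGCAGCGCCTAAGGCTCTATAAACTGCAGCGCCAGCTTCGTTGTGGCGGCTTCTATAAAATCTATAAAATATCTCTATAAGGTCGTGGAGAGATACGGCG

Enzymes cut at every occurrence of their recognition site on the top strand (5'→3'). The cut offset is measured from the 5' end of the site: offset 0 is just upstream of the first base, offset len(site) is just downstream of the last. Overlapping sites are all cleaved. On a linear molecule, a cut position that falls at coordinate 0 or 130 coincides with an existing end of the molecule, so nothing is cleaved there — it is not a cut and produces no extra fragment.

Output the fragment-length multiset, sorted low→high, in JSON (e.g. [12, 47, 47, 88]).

Scan for sites:
  NpsII GGCG/3: at [20, 74, 126] ⇒ [23, 77, 129]
  SqiII GCTTCG/2: at [64] ⇒ [66]
  ZebIV TCTATAA/6: at [45, 81, 90, 103] ⇒ [51, 87, 96, 109]
  IvoI AGATA/4: at [120] ⇒ [124]
  MvoV CAGCGCC/3: at [1, 32, 56] ⇒ [4, 35, 59]

Pooled cuts: [4, 23, 35, 51, 59, 66, 77, 87, 96, 109, 124, 129]

Fragments:
  [0,4): 4 bp
  [4,23): 19 bp
  [23,35): 12 bp
  [35,51): 16 bp
  [51,59): 8 bp
  [59,66): 7 bp
  [66,77): 11 bp
  [77,87): 10 bp
  [87,96): 9 bp
  [96,109): 13 bp
  [109,124): 15 bp
  [124,129): 5 bp
  [129,130): 1 bp

[1,4,5,7,8,9,10,11,12,13,15,16,19]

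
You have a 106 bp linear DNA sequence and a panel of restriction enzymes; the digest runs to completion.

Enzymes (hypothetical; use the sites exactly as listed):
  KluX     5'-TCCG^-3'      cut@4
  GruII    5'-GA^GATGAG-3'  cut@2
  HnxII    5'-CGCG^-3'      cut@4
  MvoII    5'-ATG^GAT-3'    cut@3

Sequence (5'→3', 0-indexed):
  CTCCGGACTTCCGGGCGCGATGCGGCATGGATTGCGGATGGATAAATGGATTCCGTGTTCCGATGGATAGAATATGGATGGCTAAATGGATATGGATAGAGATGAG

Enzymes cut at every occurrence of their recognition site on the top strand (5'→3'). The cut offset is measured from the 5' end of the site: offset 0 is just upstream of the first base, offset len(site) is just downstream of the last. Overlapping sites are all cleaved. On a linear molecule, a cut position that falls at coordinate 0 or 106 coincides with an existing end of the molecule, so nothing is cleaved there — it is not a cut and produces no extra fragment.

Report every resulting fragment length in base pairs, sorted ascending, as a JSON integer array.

[3,5,6,6,6,6,7,7,8,8,10,11,11,12]

Site scan:
  KluX (TCCG, off=4): starts [1, 9, 51, 58] → cuts [5, 13, 55, 62]
  GruII (GAGATGAG, off=2): starts [98] → cuts [100]
  HnxII (CGCG, off=4): starts [15] → cuts [19]
  MvoII (ATGGAT, off=3): starts [26, 37, 45, 62, 73, 85, 91] → cuts [29, 40, 48, 65, 76, 88, 94]

All cut coordinates (distinct, sorted): [5, 13, 19, 29, 40, 48, 55, 62, 65, 76, 88, 94, 100]

Fragment lengths:
  [0,5): 5 bp
  [5,13): 8 bp
  [13,19): 6 bp
  [19,29): 10 bp
  [29,40): 11 bp
  [40,48): 8 bp
  [48,55): 7 bp
  [55,62): 7 bp
  [62,65): 3 bp
  [65,76): 11 bp
  [76,88): 12 bp
  [88,94): 6 bp
  [94,100): 6 bp
  [100,106): 6 bp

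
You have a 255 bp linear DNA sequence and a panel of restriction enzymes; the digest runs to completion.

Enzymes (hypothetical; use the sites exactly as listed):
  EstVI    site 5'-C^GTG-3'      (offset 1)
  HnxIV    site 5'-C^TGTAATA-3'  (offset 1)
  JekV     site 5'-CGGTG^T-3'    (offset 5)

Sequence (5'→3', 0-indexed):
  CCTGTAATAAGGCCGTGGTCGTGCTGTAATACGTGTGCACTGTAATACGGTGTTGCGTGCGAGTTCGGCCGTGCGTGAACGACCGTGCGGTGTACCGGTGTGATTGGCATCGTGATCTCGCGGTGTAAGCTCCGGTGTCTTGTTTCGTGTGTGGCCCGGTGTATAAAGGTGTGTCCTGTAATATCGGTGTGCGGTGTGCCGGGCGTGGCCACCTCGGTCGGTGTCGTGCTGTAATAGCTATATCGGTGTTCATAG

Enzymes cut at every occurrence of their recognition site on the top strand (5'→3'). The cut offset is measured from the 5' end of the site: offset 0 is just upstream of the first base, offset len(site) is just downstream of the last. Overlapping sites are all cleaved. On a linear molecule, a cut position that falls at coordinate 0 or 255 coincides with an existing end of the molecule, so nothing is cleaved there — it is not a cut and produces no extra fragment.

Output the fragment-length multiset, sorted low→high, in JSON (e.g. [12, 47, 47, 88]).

[2,2,4,4,4,4,6,7,7,8,8,8,8,8,9,10,11,12,12,12,13,14,14,15,15,19,19]

Site scan:
  EstVI CGTG/1: at [13, 19, 31, 55, 69, 73, 83, 110, 145, 203, 224] ⇒ [14, 20, 32, 56, 70, 74, 84, 111, 146, 204, 225]
  HnxIV CTGTAATA/1: at [1, 23, 39, 175, 228] ⇒ [2, 24, 40, 176, 229]
  JekV CGGTGT/5: at [47, 87, 95, 120, 132, 156, 184, 191, 218, 243] ⇒ [52, 92, 100, 125, 137, 161, 189, 196, 223, 248]

Pooled cuts: [2, 14, 20, 24, 32, 40, 52, 56, 70, 74, 84, 92, 100, 111, 125, 137, 146, 161, 176, 189, 196, 204, 223, 225, 229, 248]

Fragment lengths:
  [0,2): 2 bp
  [2,14): 12 bp
  [14,20): 6 bp
  [20,24): 4 bp
  [24,32): 8 bp
  [32,40): 8 bp
  [40,52): 12 bp
  [52,56): 4 bp
  [56,70): 14 bp
  [70,74): 4 bp
  [74,84): 10 bp
  [84,92): 8 bp
  [92,100): 8 bp
  [100,111): 11 bp
  [111,125): 14 bp
  [125,137): 12 bp
  [137,146): 9 bp
  [146,161): 15 bp
  [161,176): 15 bp
  [176,189): 13 bp
  [189,196): 7 bp
  [196,204): 8 bp
  [204,223): 19 bp
  [223,225): 2 bp
  [225,229): 4 bp
  [229,248): 19 bp
  [248,255): 7 bp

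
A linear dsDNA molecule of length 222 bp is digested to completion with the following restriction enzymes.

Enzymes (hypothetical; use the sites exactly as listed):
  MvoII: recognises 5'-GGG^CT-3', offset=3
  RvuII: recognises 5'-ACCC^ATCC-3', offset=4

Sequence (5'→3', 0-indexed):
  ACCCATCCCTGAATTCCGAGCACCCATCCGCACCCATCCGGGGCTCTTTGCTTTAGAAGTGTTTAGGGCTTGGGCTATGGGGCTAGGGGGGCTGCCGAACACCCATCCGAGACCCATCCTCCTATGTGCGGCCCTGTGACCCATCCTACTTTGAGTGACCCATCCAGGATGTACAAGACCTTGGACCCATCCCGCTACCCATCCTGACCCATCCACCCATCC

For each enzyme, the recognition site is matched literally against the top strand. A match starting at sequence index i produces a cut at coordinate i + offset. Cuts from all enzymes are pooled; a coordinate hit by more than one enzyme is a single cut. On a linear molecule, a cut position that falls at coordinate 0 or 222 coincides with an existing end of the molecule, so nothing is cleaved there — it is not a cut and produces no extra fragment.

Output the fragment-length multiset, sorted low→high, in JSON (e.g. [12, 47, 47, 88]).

Site scan:
  MvoII (GGGCT, off=3): starts [40, 65, 71, 79, 88] → cuts [43, 68, 74, 82, 91]
  RvuII (ACCCATCC, off=4): starts [0, 21, 31, 100, 111, 138, 157, 184, 196, 206, 214] → cuts [4, 25, 35, 104, 115, 142, 161, 188, 200, 210, 218]

Pooled cuts: [4, 25, 35, 43, 68, 74, 82, 91, 104, 115, 142, 161, 188, 200, 210, 218]

Fragment lengths:
  [0,4): 4 bp
  [4,25): 21 bp
  [25,35): 10 bp
  [35,43): 8 bp
  [43,68): 25 bp
  [68,74): 6 bp
  [74,82): 8 bp
  [82,91): 9 bp
  [91,104): 13 bp
  [104,115): 11 bp
  [115,142): 27 bp
  [142,161): 19 bp
  [161,188): 27 bp
  [188,200): 12 bp
  [200,210): 10 bp
  [210,218): 8 bp
  [218,222): 4 bp

[4,4,6,8,8,8,9,10,10,11,12,13,19,21,25,27,27]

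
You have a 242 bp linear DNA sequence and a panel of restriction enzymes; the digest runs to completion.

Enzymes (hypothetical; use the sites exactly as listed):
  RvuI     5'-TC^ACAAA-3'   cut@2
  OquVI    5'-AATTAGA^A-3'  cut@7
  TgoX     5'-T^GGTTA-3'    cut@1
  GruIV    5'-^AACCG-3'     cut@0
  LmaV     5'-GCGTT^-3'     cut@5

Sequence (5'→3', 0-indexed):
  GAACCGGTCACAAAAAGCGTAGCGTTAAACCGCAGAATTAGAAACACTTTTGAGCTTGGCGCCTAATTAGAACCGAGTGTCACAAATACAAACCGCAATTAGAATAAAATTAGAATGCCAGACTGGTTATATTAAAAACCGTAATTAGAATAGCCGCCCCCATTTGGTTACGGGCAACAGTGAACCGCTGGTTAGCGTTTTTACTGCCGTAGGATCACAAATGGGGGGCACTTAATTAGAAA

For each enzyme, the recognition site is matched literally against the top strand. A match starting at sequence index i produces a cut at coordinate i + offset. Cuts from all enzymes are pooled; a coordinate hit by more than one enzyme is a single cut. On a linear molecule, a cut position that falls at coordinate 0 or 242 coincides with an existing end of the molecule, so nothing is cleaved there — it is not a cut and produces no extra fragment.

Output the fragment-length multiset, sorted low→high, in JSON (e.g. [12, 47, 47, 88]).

Per-enzyme occurrences:
  RvuI (TCACAAA, off=2): starts [7, 79, 214] → cuts [9, 81, 216]
  OquVI (AATTAGAA, off=7): starts [35, 64, 96, 107, 142, 233] → cuts [42, 71, 103, 114, 149, 240]
  TgoX (TGGTTA, off=1): starts [123, 164, 188] → cuts [124, 165, 189]
  GruIV (AACCG, off=0): starts [1, 27, 70, 90, 136, 182] → cuts [1, 27, 70, 90, 136, 182]
  LmaV (GCGTT, off=5): starts [21, 194] → cuts [26, 199]

Pooled cuts: [1, 9, 26, 27, 42, 70, 71, 81, 90, 103, 114, 124, 136, 149, 165, 182, 189, 199, 216, 240]

Fragments:
  [0,1): 1 bp
  [1,9): 8 bp
  [9,26): 17 bp
  [26,27): 1 bp
  [27,42): 15 bp
  [42,70): 28 bp
  [70,71): 1 bp
  [71,81): 10 bp
  [81,90): 9 bp
  [90,103): 13 bp
  [103,114): 11 bp
  [114,124): 10 bp
  [124,136): 12 bp
  [136,149): 13 bp
  [149,165): 16 bp
  [165,182): 17 bp
  [182,189): 7 bp
  [189,199): 10 bp
  [199,216): 17 bp
  [216,240): 24 bp
  [240,242): 2 bp

[1,1,1,2,7,8,9,10,10,10,11,12,13,13,15,16,17,17,17,24,28]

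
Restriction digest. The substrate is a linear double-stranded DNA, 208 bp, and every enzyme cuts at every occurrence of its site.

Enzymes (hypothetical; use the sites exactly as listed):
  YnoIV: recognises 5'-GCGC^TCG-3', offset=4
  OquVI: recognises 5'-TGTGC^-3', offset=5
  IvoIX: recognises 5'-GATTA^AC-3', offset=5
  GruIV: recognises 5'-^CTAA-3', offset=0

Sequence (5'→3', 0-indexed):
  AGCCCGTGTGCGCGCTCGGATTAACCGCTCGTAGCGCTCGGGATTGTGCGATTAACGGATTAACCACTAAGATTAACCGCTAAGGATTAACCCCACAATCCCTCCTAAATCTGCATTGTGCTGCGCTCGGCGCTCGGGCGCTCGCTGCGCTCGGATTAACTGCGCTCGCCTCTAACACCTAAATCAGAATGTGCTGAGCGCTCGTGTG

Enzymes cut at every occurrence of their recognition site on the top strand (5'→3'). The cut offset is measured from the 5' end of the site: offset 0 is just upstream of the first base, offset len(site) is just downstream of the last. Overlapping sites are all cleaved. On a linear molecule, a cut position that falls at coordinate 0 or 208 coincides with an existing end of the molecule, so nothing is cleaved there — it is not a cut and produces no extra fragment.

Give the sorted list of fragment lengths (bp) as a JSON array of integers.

Site scan:
  YnoIV GCGCTCG/4: at [11, 33, 122, 129, 137, 146, 161, 197] ⇒ [15, 37, 126, 133, 141, 150, 165, 201]
  OquVI TGTGC/5: at [6, 44, 116, 189] ⇒ [11, 49, 121, 194]
  IvoIX GATTAAC/5: at [18, 49, 57, 70, 84, 153] ⇒ [23, 54, 62, 75, 89, 158]
  GruIV CTAA/0: at [66, 79, 104, 171, 178] ⇒ [66, 79, 104, 171, 178]

Pooled cuts: [11, 15, 23, 37, 49, 54, 62, 66, 75, 79, 89, 104, 121, 126, 133, 141, 150, 158, 165, 171, 178, 194, 201]

Fragments:
  [0,11): 11 bp
  [11,15): 4 bp
  [15,23): 8 bp
  [23,37): 14 bp
  [37,49): 12 bp
  [49,54): 5 bp
  [54,62): 8 bp
  [62,66): 4 bp
  [66,75): 9 bp
  [75,79): 4 bp
  [79,89): 10 bp
  [89,104): 15 bp
  [104,121): 17 bp
  [121,126): 5 bp
  [126,133): 7 bp
  [133,141): 8 bp
  [141,150): 9 bp
  [150,158): 8 bp
  [158,165): 7 bp
  [165,171): 6 bp
  [171,178): 7 bp
  [178,194): 16 bp
  [194,201): 7 bp
  [201,208): 7 bp

[4,4,4,5,5,6,7,7,7,7,7,8,8,8,8,9,9,10,11,12,14,15,16,17]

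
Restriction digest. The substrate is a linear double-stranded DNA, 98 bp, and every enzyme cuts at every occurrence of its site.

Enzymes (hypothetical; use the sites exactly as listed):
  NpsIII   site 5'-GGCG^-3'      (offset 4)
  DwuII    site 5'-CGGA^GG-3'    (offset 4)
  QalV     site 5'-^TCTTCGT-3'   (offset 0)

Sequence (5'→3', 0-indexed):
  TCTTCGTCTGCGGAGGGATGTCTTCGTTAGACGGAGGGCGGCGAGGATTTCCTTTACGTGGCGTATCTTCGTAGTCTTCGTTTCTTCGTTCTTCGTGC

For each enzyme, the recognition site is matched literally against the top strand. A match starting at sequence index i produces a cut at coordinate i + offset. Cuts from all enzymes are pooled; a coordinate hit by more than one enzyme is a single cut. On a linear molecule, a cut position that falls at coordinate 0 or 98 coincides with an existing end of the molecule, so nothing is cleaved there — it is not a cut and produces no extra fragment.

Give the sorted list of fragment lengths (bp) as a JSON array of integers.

[2,3,5,6,7,8,9,9,14,15,20]

Site scan:
  NpsIII GGCG/4: at [36, 39, 59] ⇒ [40, 43, 63]
  DwuII CGGAGG/4: at [10, 31] ⇒ [14, 35]
  QalV TCTTCGT/0: at [0, 20, 65, 74, 82, 89] ⇒ [20, 65, 74, 82, 89] (position 0 is a terminus of the linear molecule — no cut)

All cut coordinates (distinct, sorted): [14, 20, 35, 40, 43, 63, 65, 74, 82, 89]

Fragment lengths:
  [0,14): 14 bp
  [14,20): 6 bp
  [20,35): 15 bp
  [35,40): 5 bp
  [40,43): 3 bp
  [43,63): 20 bp
  [63,65): 2 bp
  [65,74): 9 bp
  [74,82): 8 bp
  [82,89): 7 bp
  [89,98): 9 bp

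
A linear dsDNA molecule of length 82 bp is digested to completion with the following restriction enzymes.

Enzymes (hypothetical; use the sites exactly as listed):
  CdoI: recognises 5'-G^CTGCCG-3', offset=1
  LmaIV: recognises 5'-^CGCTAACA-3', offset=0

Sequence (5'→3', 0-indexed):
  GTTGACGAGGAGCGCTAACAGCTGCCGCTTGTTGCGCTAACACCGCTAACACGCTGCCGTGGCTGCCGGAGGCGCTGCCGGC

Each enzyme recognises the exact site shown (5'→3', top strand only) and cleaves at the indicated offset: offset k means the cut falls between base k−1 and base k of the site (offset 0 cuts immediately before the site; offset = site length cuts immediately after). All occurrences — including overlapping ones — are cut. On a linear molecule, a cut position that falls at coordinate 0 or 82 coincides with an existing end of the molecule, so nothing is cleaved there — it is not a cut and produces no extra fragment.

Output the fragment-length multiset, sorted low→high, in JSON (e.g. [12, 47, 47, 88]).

[8,9,9,9,10,12,12,13]

Site scan:
  CdoI (GCTGCCG, off=1): starts [20, 52, 61, 73] → cuts [21, 53, 62, 74]
  LmaIV (CGCTAACA, off=0): starts [12, 34, 43] → cuts [12, 34, 43]

Pooled cuts: [12, 21, 34, 43, 53, 62, 74]

Fragment lengths:
  [0,12): 12 bp
  [12,21): 9 bp
  [21,34): 13 bp
  [34,43): 9 bp
  [43,53): 10 bp
  [53,62): 9 bp
  [62,74): 12 bp
  [74,82): 8 bp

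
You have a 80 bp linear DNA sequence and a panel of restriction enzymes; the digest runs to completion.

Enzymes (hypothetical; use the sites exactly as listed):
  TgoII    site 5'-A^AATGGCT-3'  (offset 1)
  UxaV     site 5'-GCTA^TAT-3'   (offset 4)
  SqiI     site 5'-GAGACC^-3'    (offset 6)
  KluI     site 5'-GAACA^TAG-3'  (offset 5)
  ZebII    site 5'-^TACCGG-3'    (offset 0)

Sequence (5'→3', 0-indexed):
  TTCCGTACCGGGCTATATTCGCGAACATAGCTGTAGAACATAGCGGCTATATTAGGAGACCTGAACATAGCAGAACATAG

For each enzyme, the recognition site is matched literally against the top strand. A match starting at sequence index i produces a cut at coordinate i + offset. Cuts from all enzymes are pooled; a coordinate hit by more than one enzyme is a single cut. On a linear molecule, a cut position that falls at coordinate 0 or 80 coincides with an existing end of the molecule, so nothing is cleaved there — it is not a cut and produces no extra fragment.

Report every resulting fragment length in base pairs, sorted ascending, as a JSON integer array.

Per-enzyme occurrences:
  TgoII (AAATGGCT, off=1): no sites
  UxaV (GCTATAT, off=4): starts [11, 45] → cuts [15, 49]
  SqiI (GAGACC, off=6): starts [55] → cuts [61]
  KluI (GAACATAG, off=5): starts [22, 35, 62, 72] → cuts [27, 40, 67, 77]
  ZebII (TACCGG, off=0): starts [5] → cuts [5]

Pooled cuts: [5, 15, 27, 40, 49, 61, 67, 77]

Fragments:
  [0,5): 5 bp
  [5,15): 10 bp
  [15,27): 12 bp
  [27,40): 13 bp
  [40,49): 9 bp
  [49,61): 12 bp
  [61,67): 6 bp
  [67,77): 10 bp
  [77,80): 3 bp

[3,5,6,9,10,10,12,12,13]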